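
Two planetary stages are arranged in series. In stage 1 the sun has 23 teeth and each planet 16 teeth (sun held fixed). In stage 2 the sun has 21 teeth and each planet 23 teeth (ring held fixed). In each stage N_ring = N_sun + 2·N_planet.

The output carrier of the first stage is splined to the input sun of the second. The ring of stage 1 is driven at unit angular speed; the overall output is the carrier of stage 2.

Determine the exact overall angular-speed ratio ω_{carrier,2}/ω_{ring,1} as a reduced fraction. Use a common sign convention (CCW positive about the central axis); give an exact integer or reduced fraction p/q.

Stage 1: N_ring = 23 + 2·16 = 55
Stage 1: 23(ω_s−ω_c) = −55(ω_r−ω_c),  ω_s=0, ω_r=1
Stage 1: 23(0−ω_c) = −55(1−ω_c)  ⇒  78ω_c = 55  ⇒  ω_c = 55/78
  ⇒ ω_c¹/ω_r¹ = 55/78
Stage 2: N_ring = 21 + 2·23 = 67
Stage 2: 21(ω_s−ω_c) = −67(ω_r−ω_c),  ω_r=0, ω_s=1
Stage 2: 21(1−ω_c) = −67(0−ω_c)  ⇒  88ω_c = 21  ⇒  ω_c = 21/88
  ⇒ ω_c²/ω_s² = 21/88
Coupling ω_s² = ω_c¹ ⇒ overall = 55/78 × 21/88 = 35/208

35/208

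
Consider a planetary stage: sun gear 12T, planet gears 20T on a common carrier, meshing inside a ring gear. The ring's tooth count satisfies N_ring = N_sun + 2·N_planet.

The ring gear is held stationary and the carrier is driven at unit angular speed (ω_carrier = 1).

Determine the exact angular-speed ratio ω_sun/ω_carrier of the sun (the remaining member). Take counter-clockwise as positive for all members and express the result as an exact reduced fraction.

16/3

N_ring = 12 + 2·20 = 52
12(ω_s−ω_c) = −52(ω_r−ω_c),  ω_r=0, ω_c=1
ω_s = 1 − (52/12)(0−1) = 16/3
ω_s/ω_c = 16/3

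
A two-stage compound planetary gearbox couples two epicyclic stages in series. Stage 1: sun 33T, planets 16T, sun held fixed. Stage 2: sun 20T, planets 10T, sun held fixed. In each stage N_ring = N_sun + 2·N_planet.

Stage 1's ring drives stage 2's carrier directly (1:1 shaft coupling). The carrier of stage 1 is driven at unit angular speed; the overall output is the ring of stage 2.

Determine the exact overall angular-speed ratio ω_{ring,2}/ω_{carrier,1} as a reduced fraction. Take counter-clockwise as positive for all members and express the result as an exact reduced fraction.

147/65

Stage 1: N_ring = 33 + 2·16 = 65
Stage 1: 33(ω_s−ω_c) = −65(ω_r−ω_c),  ω_s=0, ω_c=1
Stage 1: ω_r = 1 − (33/65)(0−1) = 98/65
  ⇒ ω_r¹/ω_c¹ = 98/65
Stage 2: N_ring = 20 + 2·10 = 40
Stage 2: 20(ω_s−ω_c) = −40(ω_r−ω_c),  ω_s=0, ω_c=1
Stage 2: ω_r = 1 − (20/40)(0−1) = 3/2
  ⇒ ω_r²/ω_c² = 3/2
Coupling ω_c² = ω_r¹ ⇒ overall = 98/65 × 3/2 = 147/65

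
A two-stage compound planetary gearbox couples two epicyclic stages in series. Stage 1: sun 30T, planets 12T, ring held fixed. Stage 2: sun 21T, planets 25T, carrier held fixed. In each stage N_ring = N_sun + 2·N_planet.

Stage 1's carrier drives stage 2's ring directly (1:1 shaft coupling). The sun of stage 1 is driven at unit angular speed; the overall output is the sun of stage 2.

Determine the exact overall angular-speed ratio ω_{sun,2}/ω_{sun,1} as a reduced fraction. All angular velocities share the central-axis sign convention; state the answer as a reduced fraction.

-355/294

Stage 1: N_ring = 30 + 2·12 = 54
Stage 1: 30(ω_s−ω_c) = −54(ω_r−ω_c),  ω_r=0, ω_s=1
Stage 1: 30(1−ω_c) = −54(0−ω_c)  ⇒  84ω_c = 30  ⇒  ω_c = 5/14
  ⇒ ω_c¹/ω_s¹ = 5/14
Stage 2: N_ring = 21 + 2·25 = 71
Stage 2: 21(ω_s−ω_c) = −71(ω_r−ω_c),  ω_c=0, ω_r=1
Stage 2: ω_s = 0 − (71/21)(1−0) = -71/21
  ⇒ ω_s²/ω_r² = -71/21
Coupling ω_r² = ω_c¹ ⇒ overall = 5/14 × -71/21 = -355/294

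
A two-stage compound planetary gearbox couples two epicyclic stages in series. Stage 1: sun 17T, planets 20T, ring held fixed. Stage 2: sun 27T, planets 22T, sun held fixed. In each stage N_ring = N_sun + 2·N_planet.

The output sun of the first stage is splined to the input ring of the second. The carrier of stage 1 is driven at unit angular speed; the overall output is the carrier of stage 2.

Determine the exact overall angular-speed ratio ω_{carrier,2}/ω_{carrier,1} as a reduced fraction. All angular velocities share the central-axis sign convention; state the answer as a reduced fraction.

2627/833

Stage 1: N_ring = 17 + 2·20 = 57
Stage 1: 17(ω_s−ω_c) = −57(ω_r−ω_c),  ω_r=0, ω_c=1
Stage 1: ω_s = 1 − (57/17)(0−1) = 74/17
  ⇒ ω_s¹/ω_c¹ = 74/17
Stage 2: N_ring = 27 + 2·22 = 71
Stage 2: 27(ω_s−ω_c) = −71(ω_r−ω_c),  ω_s=0, ω_r=1
Stage 2: 27(0−ω_c) = −71(1−ω_c)  ⇒  98ω_c = 71  ⇒  ω_c = 71/98
  ⇒ ω_c²/ω_r² = 71/98
Coupling ω_r² = ω_s¹ ⇒ overall = 74/17 × 71/98 = 2627/833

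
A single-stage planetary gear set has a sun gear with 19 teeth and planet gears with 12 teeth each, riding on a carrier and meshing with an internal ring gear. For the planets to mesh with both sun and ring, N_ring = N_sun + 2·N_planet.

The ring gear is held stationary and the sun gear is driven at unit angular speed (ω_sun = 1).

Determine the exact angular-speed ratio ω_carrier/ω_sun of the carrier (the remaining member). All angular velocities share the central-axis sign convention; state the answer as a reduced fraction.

19/62

N_ring = 19 + 2·12 = 43
19(ω_s−ω_c) = −43(ω_r−ω_c),  ω_r=0, ω_s=1
19(1−ω_c) = −43(0−ω_c)  ⇒  62ω_c = 19  ⇒  ω_c = 19/62
ω_c/ω_s = 19/62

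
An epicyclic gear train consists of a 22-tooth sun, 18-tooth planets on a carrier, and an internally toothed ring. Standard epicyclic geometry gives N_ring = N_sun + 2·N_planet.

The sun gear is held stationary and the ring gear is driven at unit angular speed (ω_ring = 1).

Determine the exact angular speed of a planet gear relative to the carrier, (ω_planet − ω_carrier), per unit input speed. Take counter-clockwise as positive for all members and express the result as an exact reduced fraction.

N_ring = 22 + 2·18 = 58
22(ω_s−ω_c) = −58(ω_r−ω_c),  ω_s=0, ω_r=1
22(0−ω_c) = −58(1−ω_c)  ⇒  80ω_c = 58  ⇒  ω_c = 29/40
sun–planet: 22·(0−29/40) = −18·(ω_p−ω_c)  ⇒  ω_p−ω_c = −(22/18)·(-29/40) = 319/360

319/360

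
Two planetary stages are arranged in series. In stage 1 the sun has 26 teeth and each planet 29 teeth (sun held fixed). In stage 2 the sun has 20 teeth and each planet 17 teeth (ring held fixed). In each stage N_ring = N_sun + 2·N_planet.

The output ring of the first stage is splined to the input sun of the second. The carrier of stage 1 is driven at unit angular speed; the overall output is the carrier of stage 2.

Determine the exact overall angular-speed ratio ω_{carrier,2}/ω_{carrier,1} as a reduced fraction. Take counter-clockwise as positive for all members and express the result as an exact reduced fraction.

275/777

Stage 1: N_ring = 26 + 2·29 = 84
Stage 1: 26(ω_s−ω_c) = −84(ω_r−ω_c),  ω_s=0, ω_c=1
Stage 1: ω_r = 1 − (26/84)(0−1) = 55/42
  ⇒ ω_r¹/ω_c¹ = 55/42
Stage 2: N_ring = 20 + 2·17 = 54
Stage 2: 20(ω_s−ω_c) = −54(ω_r−ω_c),  ω_r=0, ω_s=1
Stage 2: 20(1−ω_c) = −54(0−ω_c)  ⇒  74ω_c = 20  ⇒  ω_c = 10/37
  ⇒ ω_c²/ω_s² = 10/37
Coupling ω_s² = ω_r¹ ⇒ overall = 55/42 × 10/37 = 275/777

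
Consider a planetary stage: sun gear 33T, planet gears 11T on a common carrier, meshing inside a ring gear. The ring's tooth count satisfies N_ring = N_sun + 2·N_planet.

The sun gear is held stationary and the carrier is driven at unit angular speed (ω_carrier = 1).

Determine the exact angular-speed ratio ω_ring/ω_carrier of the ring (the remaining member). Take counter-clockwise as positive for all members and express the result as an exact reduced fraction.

8/5

N_ring = 33 + 2·11 = 55
33(ω_s−ω_c) = −55(ω_r−ω_c),  ω_s=0, ω_c=1
ω_r = 1 − (33/55)(0−1) = 8/5
ω_r/ω_c = 8/5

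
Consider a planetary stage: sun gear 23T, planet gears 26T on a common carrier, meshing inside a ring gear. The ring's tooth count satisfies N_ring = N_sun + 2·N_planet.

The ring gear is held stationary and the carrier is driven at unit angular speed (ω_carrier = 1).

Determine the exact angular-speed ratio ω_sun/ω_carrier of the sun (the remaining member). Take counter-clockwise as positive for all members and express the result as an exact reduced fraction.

N_ring = 23 + 2·26 = 75
23(ω_s−ω_c) = −75(ω_r−ω_c),  ω_r=0, ω_c=1
ω_s = 1 − (75/23)(0−1) = 98/23
ω_s/ω_c = 98/23

98/23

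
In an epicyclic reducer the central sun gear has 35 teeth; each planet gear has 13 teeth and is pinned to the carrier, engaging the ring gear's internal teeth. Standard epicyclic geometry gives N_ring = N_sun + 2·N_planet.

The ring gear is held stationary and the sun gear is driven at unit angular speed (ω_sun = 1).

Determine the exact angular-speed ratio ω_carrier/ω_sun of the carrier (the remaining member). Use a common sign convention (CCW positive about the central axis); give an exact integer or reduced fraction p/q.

35/96

N_ring = 35 + 2·13 = 61
35(ω_s−ω_c) = −61(ω_r−ω_c),  ω_r=0, ω_s=1
35(1−ω_c) = −61(0−ω_c)  ⇒  96ω_c = 35  ⇒  ω_c = 35/96
ω_c/ω_s = 35/96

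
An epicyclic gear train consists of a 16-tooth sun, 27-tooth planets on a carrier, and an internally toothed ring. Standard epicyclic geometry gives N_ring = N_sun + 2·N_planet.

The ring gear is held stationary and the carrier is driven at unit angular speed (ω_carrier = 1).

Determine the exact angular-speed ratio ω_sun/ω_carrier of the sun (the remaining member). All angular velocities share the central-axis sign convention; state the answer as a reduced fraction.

N_ring = 16 + 2·27 = 70
16(ω_s−ω_c) = −70(ω_r−ω_c),  ω_r=0, ω_c=1
ω_s = 1 − (70/16)(0−1) = 43/8
ω_s/ω_c = 43/8

43/8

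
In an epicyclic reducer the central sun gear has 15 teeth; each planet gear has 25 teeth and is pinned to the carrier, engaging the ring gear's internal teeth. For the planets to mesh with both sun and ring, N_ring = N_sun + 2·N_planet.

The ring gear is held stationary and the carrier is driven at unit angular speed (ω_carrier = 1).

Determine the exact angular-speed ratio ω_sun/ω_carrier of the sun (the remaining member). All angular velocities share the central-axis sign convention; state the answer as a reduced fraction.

16/3

N_ring = 15 + 2·25 = 65
15(ω_s−ω_c) = −65(ω_r−ω_c),  ω_r=0, ω_c=1
ω_s = 1 − (65/15)(0−1) = 16/3
ω_s/ω_c = 16/3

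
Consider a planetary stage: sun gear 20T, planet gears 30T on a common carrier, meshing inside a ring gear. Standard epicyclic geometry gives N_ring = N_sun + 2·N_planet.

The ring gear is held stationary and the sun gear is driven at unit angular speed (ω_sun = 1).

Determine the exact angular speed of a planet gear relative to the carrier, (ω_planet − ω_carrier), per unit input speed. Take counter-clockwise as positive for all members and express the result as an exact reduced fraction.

-8/15

N_ring = 20 + 2·30 = 80
20(ω_s−ω_c) = −80(ω_r−ω_c),  ω_r=0, ω_s=1
20(1−ω_c) = −80(0−ω_c)  ⇒  100ω_c = 20  ⇒  ω_c = 1/5
sun–planet: 20·(1−1/5) = −30·(ω_p−ω_c)  ⇒  ω_p−ω_c = −(20/30)·(4/5) = -8/15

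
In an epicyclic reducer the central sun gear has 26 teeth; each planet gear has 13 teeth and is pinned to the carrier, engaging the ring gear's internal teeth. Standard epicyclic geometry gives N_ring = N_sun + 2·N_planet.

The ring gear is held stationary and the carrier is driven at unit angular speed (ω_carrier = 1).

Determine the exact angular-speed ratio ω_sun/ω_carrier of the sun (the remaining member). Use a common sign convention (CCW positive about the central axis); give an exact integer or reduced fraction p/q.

3

N_ring = 26 + 2·13 = 52
26(ω_s−ω_c) = −52(ω_r−ω_c),  ω_r=0, ω_c=1
ω_s = 1 − (52/26)(0−1) = 3
ω_s/ω_c = 3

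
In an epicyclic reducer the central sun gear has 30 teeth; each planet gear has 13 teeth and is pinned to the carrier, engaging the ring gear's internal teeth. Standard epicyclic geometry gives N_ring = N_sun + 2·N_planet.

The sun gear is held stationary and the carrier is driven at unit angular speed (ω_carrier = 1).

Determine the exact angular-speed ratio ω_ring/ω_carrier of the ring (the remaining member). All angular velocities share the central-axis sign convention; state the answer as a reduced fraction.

43/28

N_ring = 30 + 2·13 = 56
30(ω_s−ω_c) = −56(ω_r−ω_c),  ω_s=0, ω_c=1
ω_r = 1 − (30/56)(0−1) = 43/28
ω_r/ω_c = 43/28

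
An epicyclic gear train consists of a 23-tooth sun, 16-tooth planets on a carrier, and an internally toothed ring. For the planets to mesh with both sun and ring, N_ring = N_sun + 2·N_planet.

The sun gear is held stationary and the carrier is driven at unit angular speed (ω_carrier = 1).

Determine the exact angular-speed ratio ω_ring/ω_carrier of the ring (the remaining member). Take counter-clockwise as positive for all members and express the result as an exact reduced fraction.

N_ring = 23 + 2·16 = 55
23(ω_s−ω_c) = −55(ω_r−ω_c),  ω_s=0, ω_c=1
ω_r = 1 − (23/55)(0−1) = 78/55
ω_r/ω_c = 78/55

78/55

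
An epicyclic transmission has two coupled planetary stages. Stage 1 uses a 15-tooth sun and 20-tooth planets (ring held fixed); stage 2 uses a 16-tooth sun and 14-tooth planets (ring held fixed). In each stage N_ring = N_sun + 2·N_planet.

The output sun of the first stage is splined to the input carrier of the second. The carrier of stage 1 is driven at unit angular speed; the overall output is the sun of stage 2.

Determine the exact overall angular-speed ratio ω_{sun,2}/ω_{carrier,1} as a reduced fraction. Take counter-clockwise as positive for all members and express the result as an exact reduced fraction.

35/2

Stage 1: N_ring = 15 + 2·20 = 55
Stage 1: 15(ω_s−ω_c) = −55(ω_r−ω_c),  ω_r=0, ω_c=1
Stage 1: ω_s = 1 − (55/15)(0−1) = 14/3
  ⇒ ω_s¹/ω_c¹ = 14/3
Stage 2: N_ring = 16 + 2·14 = 44
Stage 2: 16(ω_s−ω_c) = −44(ω_r−ω_c),  ω_r=0, ω_c=1
Stage 2: ω_s = 1 − (44/16)(0−1) = 15/4
  ⇒ ω_s²/ω_c² = 15/4
Coupling ω_c² = ω_s¹ ⇒ overall = 14/3 × 15/4 = 35/2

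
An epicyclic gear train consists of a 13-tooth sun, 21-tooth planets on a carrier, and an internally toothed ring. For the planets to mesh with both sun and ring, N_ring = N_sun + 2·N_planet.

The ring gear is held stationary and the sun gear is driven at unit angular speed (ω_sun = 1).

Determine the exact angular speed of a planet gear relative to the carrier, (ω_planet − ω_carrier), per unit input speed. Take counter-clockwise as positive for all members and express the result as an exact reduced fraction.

N_ring = 13 + 2·21 = 55
13(ω_s−ω_c) = −55(ω_r−ω_c),  ω_r=0, ω_s=1
13(1−ω_c) = −55(0−ω_c)  ⇒  68ω_c = 13  ⇒  ω_c = 13/68
sun–planet: 13·(1−13/68) = −21·(ω_p−ω_c)  ⇒  ω_p−ω_c = −(13/21)·(55/68) = -715/1428

-715/1428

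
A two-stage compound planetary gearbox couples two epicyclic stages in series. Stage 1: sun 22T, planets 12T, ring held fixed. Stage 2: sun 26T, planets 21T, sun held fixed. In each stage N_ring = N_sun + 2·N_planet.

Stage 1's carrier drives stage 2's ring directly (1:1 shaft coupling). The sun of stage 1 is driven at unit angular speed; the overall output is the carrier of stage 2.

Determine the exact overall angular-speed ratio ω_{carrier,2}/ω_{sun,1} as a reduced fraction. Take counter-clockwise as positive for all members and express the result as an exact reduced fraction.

11/47

Stage 1: N_ring = 22 + 2·12 = 46
Stage 1: 22(ω_s−ω_c) = −46(ω_r−ω_c),  ω_r=0, ω_s=1
Stage 1: 22(1−ω_c) = −46(0−ω_c)  ⇒  68ω_c = 22  ⇒  ω_c = 11/34
  ⇒ ω_c¹/ω_s¹ = 11/34
Stage 2: N_ring = 26 + 2·21 = 68
Stage 2: 26(ω_s−ω_c) = −68(ω_r−ω_c),  ω_s=0, ω_r=1
Stage 2: 26(0−ω_c) = −68(1−ω_c)  ⇒  94ω_c = 68  ⇒  ω_c = 34/47
  ⇒ ω_c²/ω_r² = 34/47
Coupling ω_r² = ω_c¹ ⇒ overall = 11/34 × 34/47 = 11/47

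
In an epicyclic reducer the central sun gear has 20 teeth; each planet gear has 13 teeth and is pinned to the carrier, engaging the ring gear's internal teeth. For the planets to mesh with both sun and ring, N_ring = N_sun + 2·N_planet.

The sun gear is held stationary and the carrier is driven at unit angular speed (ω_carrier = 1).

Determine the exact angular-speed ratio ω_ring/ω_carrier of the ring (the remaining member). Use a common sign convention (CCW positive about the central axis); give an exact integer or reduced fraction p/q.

N_ring = 20 + 2·13 = 46
20(ω_s−ω_c) = −46(ω_r−ω_c),  ω_s=0, ω_c=1
ω_r = 1 − (20/46)(0−1) = 33/23
ω_r/ω_c = 33/23

33/23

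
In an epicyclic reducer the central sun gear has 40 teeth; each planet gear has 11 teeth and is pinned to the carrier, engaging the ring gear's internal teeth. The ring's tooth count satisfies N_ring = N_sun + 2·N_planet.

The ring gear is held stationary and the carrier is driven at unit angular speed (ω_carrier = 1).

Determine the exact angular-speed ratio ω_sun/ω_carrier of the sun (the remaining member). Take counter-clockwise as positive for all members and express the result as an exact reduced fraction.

N_ring = 40 + 2·11 = 62
40(ω_s−ω_c) = −62(ω_r−ω_c),  ω_r=0, ω_c=1
ω_s = 1 − (62/40)(0−1) = 51/20
ω_s/ω_c = 51/20

51/20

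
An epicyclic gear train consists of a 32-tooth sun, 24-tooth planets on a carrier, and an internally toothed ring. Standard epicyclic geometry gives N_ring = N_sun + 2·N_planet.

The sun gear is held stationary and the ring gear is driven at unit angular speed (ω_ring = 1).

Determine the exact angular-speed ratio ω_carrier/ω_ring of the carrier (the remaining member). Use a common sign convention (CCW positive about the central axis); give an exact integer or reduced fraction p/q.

N_ring = 32 + 2·24 = 80
32(ω_s−ω_c) = −80(ω_r−ω_c),  ω_s=0, ω_r=1
32(0−ω_c) = −80(1−ω_c)  ⇒  112ω_c = 80  ⇒  ω_c = 5/7
ω_c/ω_r = 5/7

5/7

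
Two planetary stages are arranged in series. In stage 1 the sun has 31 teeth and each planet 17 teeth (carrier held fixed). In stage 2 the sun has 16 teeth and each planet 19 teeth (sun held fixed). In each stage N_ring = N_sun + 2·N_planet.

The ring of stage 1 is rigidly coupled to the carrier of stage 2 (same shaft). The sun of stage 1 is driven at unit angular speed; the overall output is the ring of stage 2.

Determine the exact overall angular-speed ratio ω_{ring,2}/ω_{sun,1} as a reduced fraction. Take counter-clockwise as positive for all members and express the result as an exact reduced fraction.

Stage 1: N_ring = 31 + 2·17 = 65
Stage 1: 31(ω_s−ω_c) = −65(ω_r−ω_c),  ω_c=0, ω_s=1
Stage 1: ω_r = 0 − (31/65)(1−0) = -31/65
  ⇒ ω_r¹/ω_s¹ = -31/65
Stage 2: N_ring = 16 + 2·19 = 54
Stage 2: 16(ω_s−ω_c) = −54(ω_r−ω_c),  ω_s=0, ω_c=1
Stage 2: ω_r = 1 − (16/54)(0−1) = 35/27
  ⇒ ω_r²/ω_c² = 35/27
Coupling ω_c² = ω_r¹ ⇒ overall = -31/65 × 35/27 = -217/351

-217/351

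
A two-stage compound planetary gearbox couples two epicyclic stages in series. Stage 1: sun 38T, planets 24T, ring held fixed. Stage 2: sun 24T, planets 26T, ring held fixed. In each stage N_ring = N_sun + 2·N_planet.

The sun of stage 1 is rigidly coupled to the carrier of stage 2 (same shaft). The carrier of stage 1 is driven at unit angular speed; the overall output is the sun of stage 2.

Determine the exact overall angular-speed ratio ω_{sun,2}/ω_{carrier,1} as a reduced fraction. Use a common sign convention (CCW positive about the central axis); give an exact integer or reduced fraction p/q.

Stage 1: N_ring = 38 + 2·24 = 86
Stage 1: 38(ω_s−ω_c) = −86(ω_r−ω_c),  ω_r=0, ω_c=1
Stage 1: ω_s = 1 − (86/38)(0−1) = 62/19
  ⇒ ω_s¹/ω_c¹ = 62/19
Stage 2: N_ring = 24 + 2·26 = 76
Stage 2: 24(ω_s−ω_c) = −76(ω_r−ω_c),  ω_r=0, ω_c=1
Stage 2: ω_s = 1 − (76/24)(0−1) = 25/6
  ⇒ ω_s²/ω_c² = 25/6
Coupling ω_c² = ω_s¹ ⇒ overall = 62/19 × 25/6 = 775/57

775/57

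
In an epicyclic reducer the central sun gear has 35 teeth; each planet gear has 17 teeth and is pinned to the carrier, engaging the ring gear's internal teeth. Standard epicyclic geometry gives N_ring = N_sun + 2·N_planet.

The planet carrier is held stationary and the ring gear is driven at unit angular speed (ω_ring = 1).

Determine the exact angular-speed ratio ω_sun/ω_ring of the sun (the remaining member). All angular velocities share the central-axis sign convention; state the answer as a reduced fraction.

-69/35

N_ring = 35 + 2·17 = 69
35(ω_s−ω_c) = −69(ω_r−ω_c),  ω_c=0, ω_r=1
ω_s = 0 − (69/35)(1−0) = -69/35
ω_s/ω_r = -69/35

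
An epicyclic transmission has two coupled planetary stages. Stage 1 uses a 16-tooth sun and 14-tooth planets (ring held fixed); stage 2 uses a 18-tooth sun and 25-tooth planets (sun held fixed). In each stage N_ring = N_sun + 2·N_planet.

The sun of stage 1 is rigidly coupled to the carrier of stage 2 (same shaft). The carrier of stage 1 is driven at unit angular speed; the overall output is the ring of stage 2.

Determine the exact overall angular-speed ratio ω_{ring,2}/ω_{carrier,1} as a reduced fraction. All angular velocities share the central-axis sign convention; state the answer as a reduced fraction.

645/136

Stage 1: N_ring = 16 + 2·14 = 44
Stage 1: 16(ω_s−ω_c) = −44(ω_r−ω_c),  ω_r=0, ω_c=1
Stage 1: ω_s = 1 − (44/16)(0−1) = 15/4
  ⇒ ω_s¹/ω_c¹ = 15/4
Stage 2: N_ring = 18 + 2·25 = 68
Stage 2: 18(ω_s−ω_c) = −68(ω_r−ω_c),  ω_s=0, ω_c=1
Stage 2: ω_r = 1 − (18/68)(0−1) = 43/34
  ⇒ ω_r²/ω_c² = 43/34
Coupling ω_c² = ω_s¹ ⇒ overall = 15/4 × 43/34 = 645/136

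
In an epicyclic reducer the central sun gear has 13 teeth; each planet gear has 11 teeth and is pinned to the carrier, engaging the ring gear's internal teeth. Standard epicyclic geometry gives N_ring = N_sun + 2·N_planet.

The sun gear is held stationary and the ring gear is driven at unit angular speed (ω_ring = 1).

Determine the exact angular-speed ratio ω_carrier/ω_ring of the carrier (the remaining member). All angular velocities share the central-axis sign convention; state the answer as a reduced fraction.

35/48

N_ring = 13 + 2·11 = 35
13(ω_s−ω_c) = −35(ω_r−ω_c),  ω_s=0, ω_r=1
13(0−ω_c) = −35(1−ω_c)  ⇒  48ω_c = 35  ⇒  ω_c = 35/48
ω_c/ω_r = 35/48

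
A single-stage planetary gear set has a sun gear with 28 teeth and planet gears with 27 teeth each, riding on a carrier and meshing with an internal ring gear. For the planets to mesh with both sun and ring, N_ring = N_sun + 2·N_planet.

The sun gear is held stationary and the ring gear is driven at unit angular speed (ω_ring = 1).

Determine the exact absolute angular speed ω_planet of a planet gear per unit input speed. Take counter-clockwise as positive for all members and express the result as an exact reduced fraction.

N_ring = 28 + 2·27 = 82
28(ω_s−ω_c) = −82(ω_r−ω_c),  ω_s=0, ω_r=1
28(0−ω_c) = −82(1−ω_c)  ⇒  110ω_c = 82  ⇒  ω_c = 41/55
sun–planet: 28·(0−41/55) = −27·(ω_p−ω_c)  ⇒  ω_p−ω_c = −(28/27)·(-41/55) = 1148/1485
ω_p = 41/55 + 1148/1485 = 41/27

41/27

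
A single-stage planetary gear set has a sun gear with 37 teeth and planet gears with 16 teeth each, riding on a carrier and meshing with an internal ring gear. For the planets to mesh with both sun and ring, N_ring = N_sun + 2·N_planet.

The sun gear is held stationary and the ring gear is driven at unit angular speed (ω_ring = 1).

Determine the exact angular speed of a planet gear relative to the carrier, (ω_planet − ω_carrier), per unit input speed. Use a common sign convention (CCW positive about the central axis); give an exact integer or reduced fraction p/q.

2553/1696

N_ring = 37 + 2·16 = 69
37(ω_s−ω_c) = −69(ω_r−ω_c),  ω_s=0, ω_r=1
37(0−ω_c) = −69(1−ω_c)  ⇒  106ω_c = 69  ⇒  ω_c = 69/106
sun–planet: 37·(0−69/106) = −16·(ω_p−ω_c)  ⇒  ω_p−ω_c = −(37/16)·(-69/106) = 2553/1696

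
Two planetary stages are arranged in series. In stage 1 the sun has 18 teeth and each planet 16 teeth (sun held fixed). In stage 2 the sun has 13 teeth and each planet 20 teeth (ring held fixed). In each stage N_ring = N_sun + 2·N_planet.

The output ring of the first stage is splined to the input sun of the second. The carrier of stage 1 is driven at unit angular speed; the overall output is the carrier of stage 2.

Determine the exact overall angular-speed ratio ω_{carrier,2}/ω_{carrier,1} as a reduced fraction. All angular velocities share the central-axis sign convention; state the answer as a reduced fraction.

221/825

Stage 1: N_ring = 18 + 2·16 = 50
Stage 1: 18(ω_s−ω_c) = −50(ω_r−ω_c),  ω_s=0, ω_c=1
Stage 1: ω_r = 1 − (18/50)(0−1) = 34/25
  ⇒ ω_r¹/ω_c¹ = 34/25
Stage 2: N_ring = 13 + 2·20 = 53
Stage 2: 13(ω_s−ω_c) = −53(ω_r−ω_c),  ω_r=0, ω_s=1
Stage 2: 13(1−ω_c) = −53(0−ω_c)  ⇒  66ω_c = 13  ⇒  ω_c = 13/66
  ⇒ ω_c²/ω_s² = 13/66
Coupling ω_s² = ω_r¹ ⇒ overall = 34/25 × 13/66 = 221/825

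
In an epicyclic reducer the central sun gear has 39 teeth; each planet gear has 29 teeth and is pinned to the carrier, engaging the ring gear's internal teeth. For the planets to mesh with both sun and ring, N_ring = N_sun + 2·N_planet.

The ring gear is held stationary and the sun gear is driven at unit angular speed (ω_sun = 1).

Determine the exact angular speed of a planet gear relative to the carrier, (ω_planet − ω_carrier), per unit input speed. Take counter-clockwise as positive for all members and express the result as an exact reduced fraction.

N_ring = 39 + 2·29 = 97
39(ω_s−ω_c) = −97(ω_r−ω_c),  ω_r=0, ω_s=1
39(1−ω_c) = −97(0−ω_c)  ⇒  136ω_c = 39  ⇒  ω_c = 39/136
sun–planet: 39·(1−39/136) = −29·(ω_p−ω_c)  ⇒  ω_p−ω_c = −(39/29)·(97/136) = -3783/3944

-3783/3944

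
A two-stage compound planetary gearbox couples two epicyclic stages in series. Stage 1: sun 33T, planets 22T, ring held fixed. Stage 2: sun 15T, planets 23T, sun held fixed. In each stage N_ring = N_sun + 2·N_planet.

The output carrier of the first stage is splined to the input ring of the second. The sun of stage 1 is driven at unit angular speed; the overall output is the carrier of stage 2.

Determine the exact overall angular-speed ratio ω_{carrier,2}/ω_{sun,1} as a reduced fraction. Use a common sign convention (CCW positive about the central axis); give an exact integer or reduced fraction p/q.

Stage 1: N_ring = 33 + 2·22 = 77
Stage 1: 33(ω_s−ω_c) = −77(ω_r−ω_c),  ω_r=0, ω_s=1
Stage 1: 33(1−ω_c) = −77(0−ω_c)  ⇒  110ω_c = 33  ⇒  ω_c = 3/10
  ⇒ ω_c¹/ω_s¹ = 3/10
Stage 2: N_ring = 15 + 2·23 = 61
Stage 2: 15(ω_s−ω_c) = −61(ω_r−ω_c),  ω_s=0, ω_r=1
Stage 2: 15(0−ω_c) = −61(1−ω_c)  ⇒  76ω_c = 61  ⇒  ω_c = 61/76
  ⇒ ω_c²/ω_r² = 61/76
Coupling ω_r² = ω_c¹ ⇒ overall = 3/10 × 61/76 = 183/760

183/760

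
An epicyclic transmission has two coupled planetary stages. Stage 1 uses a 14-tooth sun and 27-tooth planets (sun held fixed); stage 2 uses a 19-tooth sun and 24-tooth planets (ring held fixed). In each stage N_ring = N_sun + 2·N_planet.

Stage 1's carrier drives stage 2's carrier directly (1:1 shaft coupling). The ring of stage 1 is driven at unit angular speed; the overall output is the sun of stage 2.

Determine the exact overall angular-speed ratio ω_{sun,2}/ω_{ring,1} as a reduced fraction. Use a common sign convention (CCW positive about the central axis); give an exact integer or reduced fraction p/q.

2924/779

Stage 1: N_ring = 14 + 2·27 = 68
Stage 1: 14(ω_s−ω_c) = −68(ω_r−ω_c),  ω_s=0, ω_r=1
Stage 1: 14(0−ω_c) = −68(1−ω_c)  ⇒  82ω_c = 68  ⇒  ω_c = 34/41
  ⇒ ω_c¹/ω_r¹ = 34/41
Stage 2: N_ring = 19 + 2·24 = 67
Stage 2: 19(ω_s−ω_c) = −67(ω_r−ω_c),  ω_r=0, ω_c=1
Stage 2: ω_s = 1 − (67/19)(0−1) = 86/19
  ⇒ ω_s²/ω_c² = 86/19
Coupling ω_c² = ω_c¹ ⇒ overall = 34/41 × 86/19 = 2924/779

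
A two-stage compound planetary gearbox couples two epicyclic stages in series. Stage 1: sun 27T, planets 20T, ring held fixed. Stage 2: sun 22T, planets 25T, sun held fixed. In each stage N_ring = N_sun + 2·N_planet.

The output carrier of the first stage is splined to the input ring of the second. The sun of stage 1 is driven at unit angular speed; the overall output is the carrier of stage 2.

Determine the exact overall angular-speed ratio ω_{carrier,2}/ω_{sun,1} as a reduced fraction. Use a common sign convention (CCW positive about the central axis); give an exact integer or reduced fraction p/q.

Stage 1: N_ring = 27 + 2·20 = 67
Stage 1: 27(ω_s−ω_c) = −67(ω_r−ω_c),  ω_r=0, ω_s=1
Stage 1: 27(1−ω_c) = −67(0−ω_c)  ⇒  94ω_c = 27  ⇒  ω_c = 27/94
  ⇒ ω_c¹/ω_s¹ = 27/94
Stage 2: N_ring = 22 + 2·25 = 72
Stage 2: 22(ω_s−ω_c) = −72(ω_r−ω_c),  ω_s=0, ω_r=1
Stage 2: 22(0−ω_c) = −72(1−ω_c)  ⇒  94ω_c = 72  ⇒  ω_c = 36/47
  ⇒ ω_c²/ω_r² = 36/47
Coupling ω_r² = ω_c¹ ⇒ overall = 27/94 × 36/47 = 486/2209

486/2209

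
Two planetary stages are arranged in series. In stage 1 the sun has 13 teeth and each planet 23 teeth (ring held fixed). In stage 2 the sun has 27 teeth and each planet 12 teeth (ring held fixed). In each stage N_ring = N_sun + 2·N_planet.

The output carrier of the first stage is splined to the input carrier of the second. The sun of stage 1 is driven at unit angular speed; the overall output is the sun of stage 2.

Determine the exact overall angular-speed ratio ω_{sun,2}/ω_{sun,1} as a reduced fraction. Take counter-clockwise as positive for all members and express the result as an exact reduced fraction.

Stage 1: N_ring = 13 + 2·23 = 59
Stage 1: 13(ω_s−ω_c) = −59(ω_r−ω_c),  ω_r=0, ω_s=1
Stage 1: 13(1−ω_c) = −59(0−ω_c)  ⇒  72ω_c = 13  ⇒  ω_c = 13/72
  ⇒ ω_c¹/ω_s¹ = 13/72
Stage 2: N_ring = 27 + 2·12 = 51
Stage 2: 27(ω_s−ω_c) = −51(ω_r−ω_c),  ω_r=0, ω_c=1
Stage 2: ω_s = 1 − (51/27)(0−1) = 26/9
  ⇒ ω_s²/ω_c² = 26/9
Coupling ω_c² = ω_c¹ ⇒ overall = 13/72 × 26/9 = 169/324

169/324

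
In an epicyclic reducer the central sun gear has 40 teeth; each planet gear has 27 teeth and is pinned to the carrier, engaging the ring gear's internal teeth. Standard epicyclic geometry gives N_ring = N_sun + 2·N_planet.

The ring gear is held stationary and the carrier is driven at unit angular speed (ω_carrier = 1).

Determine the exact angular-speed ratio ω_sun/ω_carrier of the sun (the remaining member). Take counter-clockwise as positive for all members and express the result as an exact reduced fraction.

N_ring = 40 + 2·27 = 94
40(ω_s−ω_c) = −94(ω_r−ω_c),  ω_r=0, ω_c=1
ω_s = 1 − (94/40)(0−1) = 67/20
ω_s/ω_c = 67/20

67/20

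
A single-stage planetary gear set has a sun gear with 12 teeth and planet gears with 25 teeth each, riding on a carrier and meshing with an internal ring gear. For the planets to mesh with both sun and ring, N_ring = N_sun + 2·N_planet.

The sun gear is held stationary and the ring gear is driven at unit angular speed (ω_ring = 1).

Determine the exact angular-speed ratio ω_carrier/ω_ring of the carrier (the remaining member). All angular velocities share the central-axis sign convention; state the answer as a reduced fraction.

31/37

N_ring = 12 + 2·25 = 62
12(ω_s−ω_c) = −62(ω_r−ω_c),  ω_s=0, ω_r=1
12(0−ω_c) = −62(1−ω_c)  ⇒  74ω_c = 62  ⇒  ω_c = 31/37
ω_c/ω_r = 31/37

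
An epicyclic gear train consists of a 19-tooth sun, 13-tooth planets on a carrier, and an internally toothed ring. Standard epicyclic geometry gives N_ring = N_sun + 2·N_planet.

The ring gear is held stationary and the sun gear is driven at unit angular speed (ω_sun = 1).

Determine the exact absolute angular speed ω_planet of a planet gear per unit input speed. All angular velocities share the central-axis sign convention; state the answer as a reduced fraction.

-19/26

N_ring = 19 + 2·13 = 45
19(ω_s−ω_c) = −45(ω_r−ω_c),  ω_r=0, ω_s=1
19(1−ω_c) = −45(0−ω_c)  ⇒  64ω_c = 19  ⇒  ω_c = 19/64
sun–planet: 19·(1−19/64) = −13·(ω_p−ω_c)  ⇒  ω_p−ω_c = −(19/13)·(45/64) = -855/832
ω_p = 19/64 − 855/832 = -19/26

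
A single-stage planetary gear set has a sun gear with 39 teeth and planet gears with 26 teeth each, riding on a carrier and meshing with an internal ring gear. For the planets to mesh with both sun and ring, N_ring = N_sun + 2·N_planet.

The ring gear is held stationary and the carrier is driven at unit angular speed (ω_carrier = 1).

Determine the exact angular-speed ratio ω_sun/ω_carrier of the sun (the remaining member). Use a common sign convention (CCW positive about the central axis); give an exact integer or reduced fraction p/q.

10/3

N_ring = 39 + 2·26 = 91
39(ω_s−ω_c) = −91(ω_r−ω_c),  ω_r=0, ω_c=1
ω_s = 1 − (91/39)(0−1) = 10/3
ω_s/ω_c = 10/3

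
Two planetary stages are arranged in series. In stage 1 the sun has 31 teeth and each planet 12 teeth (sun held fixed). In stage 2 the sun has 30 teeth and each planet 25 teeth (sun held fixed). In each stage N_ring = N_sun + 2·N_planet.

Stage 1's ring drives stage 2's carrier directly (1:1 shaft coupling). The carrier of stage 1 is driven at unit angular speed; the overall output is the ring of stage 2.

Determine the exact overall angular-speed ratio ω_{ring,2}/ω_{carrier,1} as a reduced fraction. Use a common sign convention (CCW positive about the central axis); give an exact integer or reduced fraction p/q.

Stage 1: N_ring = 31 + 2·12 = 55
Stage 1: 31(ω_s−ω_c) = −55(ω_r−ω_c),  ω_s=0, ω_c=1
Stage 1: ω_r = 1 − (31/55)(0−1) = 86/55
  ⇒ ω_r¹/ω_c¹ = 86/55
Stage 2: N_ring = 30 + 2·25 = 80
Stage 2: 30(ω_s−ω_c) = −80(ω_r−ω_c),  ω_s=0, ω_c=1
Stage 2: ω_r = 1 − (30/80)(0−1) = 11/8
  ⇒ ω_r²/ω_c² = 11/8
Coupling ω_c² = ω_r¹ ⇒ overall = 86/55 × 11/8 = 43/20

43/20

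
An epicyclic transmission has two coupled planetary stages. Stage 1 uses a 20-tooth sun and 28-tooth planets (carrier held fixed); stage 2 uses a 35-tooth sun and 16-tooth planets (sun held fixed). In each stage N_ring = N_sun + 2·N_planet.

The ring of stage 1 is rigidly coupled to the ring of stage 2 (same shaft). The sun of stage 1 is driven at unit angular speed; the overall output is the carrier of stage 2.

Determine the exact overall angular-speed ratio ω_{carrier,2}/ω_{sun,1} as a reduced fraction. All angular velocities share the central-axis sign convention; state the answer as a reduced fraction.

-335/1938

Stage 1: N_ring = 20 + 2·28 = 76
Stage 1: 20(ω_s−ω_c) = −76(ω_r−ω_c),  ω_c=0, ω_s=1
Stage 1: ω_r = 0 − (20/76)(1−0) = -5/19
  ⇒ ω_r¹/ω_s¹ = -5/19
Stage 2: N_ring = 35 + 2·16 = 67
Stage 2: 35(ω_s−ω_c) = −67(ω_r−ω_c),  ω_s=0, ω_r=1
Stage 2: 35(0−ω_c) = −67(1−ω_c)  ⇒  102ω_c = 67  ⇒  ω_c = 67/102
  ⇒ ω_c²/ω_r² = 67/102
Coupling ω_r² = ω_r¹ ⇒ overall = -5/19 × 67/102 = -335/1938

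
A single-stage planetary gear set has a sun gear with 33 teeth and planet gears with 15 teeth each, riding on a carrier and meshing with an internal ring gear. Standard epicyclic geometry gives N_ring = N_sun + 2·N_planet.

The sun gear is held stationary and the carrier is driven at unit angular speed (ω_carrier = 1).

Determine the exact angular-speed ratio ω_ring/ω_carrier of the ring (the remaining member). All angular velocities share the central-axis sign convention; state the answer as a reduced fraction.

32/21

N_ring = 33 + 2·15 = 63
33(ω_s−ω_c) = −63(ω_r−ω_c),  ω_s=0, ω_c=1
ω_r = 1 − (33/63)(0−1) = 32/21
ω_r/ω_c = 32/21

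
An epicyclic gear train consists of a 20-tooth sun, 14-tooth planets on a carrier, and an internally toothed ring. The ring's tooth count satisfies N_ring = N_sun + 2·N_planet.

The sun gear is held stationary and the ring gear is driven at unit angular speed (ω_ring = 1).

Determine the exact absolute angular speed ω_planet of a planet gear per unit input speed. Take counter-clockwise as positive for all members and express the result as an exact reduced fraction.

N_ring = 20 + 2·14 = 48
20(ω_s−ω_c) = −48(ω_r−ω_c),  ω_s=0, ω_r=1
20(0−ω_c) = −48(1−ω_c)  ⇒  68ω_c = 48  ⇒  ω_c = 12/17
sun–planet: 20·(0−12/17) = −14·(ω_p−ω_c)  ⇒  ω_p−ω_c = −(20/14)·(-12/17) = 120/119
ω_p = 12/17 + 120/119 = 12/7

12/7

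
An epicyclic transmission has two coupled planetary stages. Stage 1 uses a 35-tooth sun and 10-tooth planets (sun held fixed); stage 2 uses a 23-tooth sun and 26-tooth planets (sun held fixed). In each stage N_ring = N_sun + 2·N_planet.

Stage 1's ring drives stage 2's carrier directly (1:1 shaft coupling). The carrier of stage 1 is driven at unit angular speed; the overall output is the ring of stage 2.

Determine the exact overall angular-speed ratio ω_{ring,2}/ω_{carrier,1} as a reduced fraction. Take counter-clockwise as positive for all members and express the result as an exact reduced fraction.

Stage 1: N_ring = 35 + 2·10 = 55
Stage 1: 35(ω_s−ω_c) = −55(ω_r−ω_c),  ω_s=0, ω_c=1
Stage 1: ω_r = 1 − (35/55)(0−1) = 18/11
  ⇒ ω_r¹/ω_c¹ = 18/11
Stage 2: N_ring = 23 + 2·26 = 75
Stage 2: 23(ω_s−ω_c) = −75(ω_r−ω_c),  ω_s=0, ω_c=1
Stage 2: ω_r = 1 − (23/75)(0−1) = 98/75
  ⇒ ω_r²/ω_c² = 98/75
Coupling ω_c² = ω_r¹ ⇒ overall = 18/11 × 98/75 = 588/275

588/275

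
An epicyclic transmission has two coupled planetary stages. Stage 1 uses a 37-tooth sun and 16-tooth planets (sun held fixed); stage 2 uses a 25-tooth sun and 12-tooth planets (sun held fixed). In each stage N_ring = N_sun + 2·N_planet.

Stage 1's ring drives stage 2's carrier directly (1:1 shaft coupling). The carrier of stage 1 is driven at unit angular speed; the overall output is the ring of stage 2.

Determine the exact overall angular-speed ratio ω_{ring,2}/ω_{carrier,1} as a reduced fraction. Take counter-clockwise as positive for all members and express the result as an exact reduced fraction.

Stage 1: N_ring = 37 + 2·16 = 69
Stage 1: 37(ω_s−ω_c) = −69(ω_r−ω_c),  ω_s=0, ω_c=1
Stage 1: ω_r = 1 − (37/69)(0−1) = 106/69
  ⇒ ω_r¹/ω_c¹ = 106/69
Stage 2: N_ring = 25 + 2·12 = 49
Stage 2: 25(ω_s−ω_c) = −49(ω_r−ω_c),  ω_s=0, ω_c=1
Stage 2: ω_r = 1 − (25/49)(0−1) = 74/49
  ⇒ ω_r²/ω_c² = 74/49
Coupling ω_c² = ω_r¹ ⇒ overall = 106/69 × 74/49 = 7844/3381

7844/3381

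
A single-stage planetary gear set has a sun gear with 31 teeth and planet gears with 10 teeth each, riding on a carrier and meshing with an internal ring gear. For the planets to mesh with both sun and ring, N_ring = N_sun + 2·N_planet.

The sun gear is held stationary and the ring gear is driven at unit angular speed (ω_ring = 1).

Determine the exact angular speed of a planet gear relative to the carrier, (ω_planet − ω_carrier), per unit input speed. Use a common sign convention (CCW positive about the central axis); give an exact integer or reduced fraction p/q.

1581/820

N_ring = 31 + 2·10 = 51
31(ω_s−ω_c) = −51(ω_r−ω_c),  ω_s=0, ω_r=1
31(0−ω_c) = −51(1−ω_c)  ⇒  82ω_c = 51  ⇒  ω_c = 51/82
sun–planet: 31·(0−51/82) = −10·(ω_p−ω_c)  ⇒  ω_p−ω_c = −(31/10)·(-51/82) = 1581/820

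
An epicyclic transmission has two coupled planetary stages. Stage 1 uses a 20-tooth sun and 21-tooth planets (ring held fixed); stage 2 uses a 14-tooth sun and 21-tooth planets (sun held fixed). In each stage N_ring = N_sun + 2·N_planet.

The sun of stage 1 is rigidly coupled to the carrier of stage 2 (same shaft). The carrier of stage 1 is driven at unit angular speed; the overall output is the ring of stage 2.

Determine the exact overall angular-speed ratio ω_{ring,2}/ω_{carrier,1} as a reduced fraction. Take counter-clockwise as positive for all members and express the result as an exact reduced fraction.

41/8

Stage 1: N_ring = 20 + 2·21 = 62
Stage 1: 20(ω_s−ω_c) = −62(ω_r−ω_c),  ω_r=0, ω_c=1
Stage 1: ω_s = 1 − (62/20)(0−1) = 41/10
  ⇒ ω_s¹/ω_c¹ = 41/10
Stage 2: N_ring = 14 + 2·21 = 56
Stage 2: 14(ω_s−ω_c) = −56(ω_r−ω_c),  ω_s=0, ω_c=1
Stage 2: ω_r = 1 − (14/56)(0−1) = 5/4
  ⇒ ω_r²/ω_c² = 5/4
Coupling ω_c² = ω_s¹ ⇒ overall = 41/10 × 5/4 = 41/8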